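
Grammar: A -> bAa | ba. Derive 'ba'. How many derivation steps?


Derivation: A => ba
Steps: 1


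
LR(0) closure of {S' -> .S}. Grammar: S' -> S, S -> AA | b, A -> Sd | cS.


Start: S' -> .S
For each item with dot before a nonterminal B, add B -> .γ for every B-production
Closure: [S' -> .S, S -> .AA, S -> .b, A -> .Sd, A -> .cS]


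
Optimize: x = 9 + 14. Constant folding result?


9 + 14 = 23 at compile time
Optimized: x = 23


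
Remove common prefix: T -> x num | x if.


Common prefix: 'x'
Factored: T -> x T', T' -> num | if


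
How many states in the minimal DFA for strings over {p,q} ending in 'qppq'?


Track the longest suffix of input matching a prefix of 'qppq': 5 classes (prefixes of length 0..4)
Minimal DFA: 5 states


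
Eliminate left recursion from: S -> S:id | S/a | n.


Left-recursive alternatives: S:id, S/a; non-recursive: n
Introduce S': S -> nS', S' -> :idS' | /aS' | ε


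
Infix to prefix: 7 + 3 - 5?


left-to-right (same/higher precedence on left): tree is (- (+ 7 3) 5)
Prefix: - + 7 3 5


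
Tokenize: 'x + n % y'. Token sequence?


Scan left to right, longest-match per lexeme
Tokens: ID(x), OP(+), ID(n), OP(%), ID(y)


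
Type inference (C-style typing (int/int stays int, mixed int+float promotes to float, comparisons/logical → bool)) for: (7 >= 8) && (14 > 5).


Operand types: bool && bool
Rule: logical operators take bool operands and yield bool
Result type: bool


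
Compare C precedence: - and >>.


'-' is additive (level 9); '>>' is shift (level 8)
Higher level binds tighter
'-' has higher precedence than '>>'


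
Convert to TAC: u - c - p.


Break into single-operator statements:
t1 = u - c
t2 = t1 - p


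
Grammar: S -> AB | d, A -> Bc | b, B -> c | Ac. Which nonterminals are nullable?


A nonterminal is nullable iff some alternative derives ε (directly, or every symbol in it is nullable)
Nullable: {}


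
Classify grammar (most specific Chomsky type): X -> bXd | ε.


Single nonterminal LHS, but b^n d^n is not regular
Classification: Type 2 (Context-Free)


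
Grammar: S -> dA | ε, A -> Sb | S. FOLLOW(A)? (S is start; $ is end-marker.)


$ ∈ FOLLOW(S). For each A -> αBβ: add FIRST(β)\{ε} to FOLLOW(B); if β nullable, add FOLLOW(A).
FOLLOW(A) = {$, b}


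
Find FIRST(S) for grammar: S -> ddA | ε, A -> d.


Per alternative of S: FIRST(ddA) = {d}; FIRST(ε) = {ε}
FIRST(S) = {d, ε}


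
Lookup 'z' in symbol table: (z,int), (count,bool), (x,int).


Lookup 'z' → type int


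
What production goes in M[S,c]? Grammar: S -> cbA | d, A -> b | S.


For [S, c]: 'c' ∈ FIRST(cbA)
Entry: S -> cbA


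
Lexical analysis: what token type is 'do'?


Pattern: reserved word
Type: KEYWORD


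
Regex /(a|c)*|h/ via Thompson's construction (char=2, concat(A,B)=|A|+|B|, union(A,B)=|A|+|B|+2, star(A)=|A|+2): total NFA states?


Syntax tree has 3 char leaf(s), 2 union(s), 1 star(s)
chars contribute 3×2 = 6; each union adds +2; each star adds +2
Total: 6 + 4 + 2 = 12 states


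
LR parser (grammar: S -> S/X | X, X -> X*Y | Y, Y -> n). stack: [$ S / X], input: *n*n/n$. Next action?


'*' can extend X; shift to build X -> X*Y
Action: shift


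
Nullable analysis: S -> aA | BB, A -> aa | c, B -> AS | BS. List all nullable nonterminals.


A nonterminal is nullable iff some alternative derives ε (directly, or every symbol in it is nullable)
Nullable: {}


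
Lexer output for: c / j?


Scan left to right, longest-match per lexeme
Tokens: ID(c), OP(/), ID(j)


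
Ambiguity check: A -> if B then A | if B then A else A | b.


dangling else: 'if B then if B then b else b' parses two ways
Ambiguous


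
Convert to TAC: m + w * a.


Break into single-operator statements:
t1 = w * a
t2 = m + t1


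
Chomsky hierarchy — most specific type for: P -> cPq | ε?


Single nonterminal LHS, but c^n q^n is not regular
Classification: Type 2 (Context-Free)


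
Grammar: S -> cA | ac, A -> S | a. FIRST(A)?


Per alternative of A: FIRST(S) = {a, c}; FIRST(a) = {a}
FIRST(A) = {a, c}


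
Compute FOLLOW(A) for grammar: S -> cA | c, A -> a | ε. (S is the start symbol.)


$ ∈ FOLLOW(S). For each A -> αBβ: add FIRST(β)\{ε} to FOLLOW(B); if β nullable, add FOLLOW(A).
FOLLOW(A) = {$}


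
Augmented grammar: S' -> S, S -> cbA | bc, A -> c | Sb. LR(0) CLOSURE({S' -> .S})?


Start: S' -> .S
For each item with dot before a nonterminal B, add B -> .γ for every B-production
Closure: [S' -> .S, S -> .cbA, S -> .bc]


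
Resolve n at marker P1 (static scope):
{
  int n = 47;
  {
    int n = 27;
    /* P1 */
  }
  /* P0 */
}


n declared in the same block as P1
n = 27


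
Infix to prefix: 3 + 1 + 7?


left-to-right (same/higher precedence on left): tree is (+ (+ 3 1) 7)
Prefix: + + 3 1 7


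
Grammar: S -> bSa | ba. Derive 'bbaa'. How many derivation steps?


Derivation: S => bSa => bbaa
Steps: 2


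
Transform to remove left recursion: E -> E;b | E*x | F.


Left-recursive alternatives: E;b, E*x; non-recursive: F
Introduce E': E -> FE', E' -> ;bE' | *xE' | ε


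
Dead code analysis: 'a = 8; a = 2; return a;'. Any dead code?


first assignment to a is overwritten before any read
Dead: 'a = 8'


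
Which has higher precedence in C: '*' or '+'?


'*' is multiplicative (level 10); '+' is additive (level 9)
Higher level binds tighter
'*' has higher precedence than '+'


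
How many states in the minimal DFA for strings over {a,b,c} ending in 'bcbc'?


Track the longest suffix of input matching a prefix of 'bcbc': 5 classes (prefixes of length 0..4)
Minimal DFA: 5 states


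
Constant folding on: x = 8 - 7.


8 - 7 = 1 at compile time
Optimized: x = 1


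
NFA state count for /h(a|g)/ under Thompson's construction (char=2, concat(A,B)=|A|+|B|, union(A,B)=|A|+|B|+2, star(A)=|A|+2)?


Syntax tree has 3 char leaf(s), 1 union(s), 0 star(s)
chars contribute 3×2 = 6; each union adds +2; each star adds +2
Total: 6 + 2 + 0 = 8 states


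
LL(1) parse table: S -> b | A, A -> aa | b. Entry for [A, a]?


For [A, a]: 'a' ∈ FIRST(aa)
Entry: A -> aa


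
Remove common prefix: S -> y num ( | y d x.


Common prefix: 'y'
Factored: S -> y S', S' -> num ( | d x


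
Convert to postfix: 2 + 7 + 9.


Left to right (same or higher precedence on left)
Postfix: 2 7 + 9 +


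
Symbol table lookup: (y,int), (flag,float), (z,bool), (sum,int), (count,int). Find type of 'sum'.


Lookup 'sum' → type int


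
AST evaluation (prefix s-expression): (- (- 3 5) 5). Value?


Evaluate inner: (- 3 5) = -2
Evaluate root: (- -2 5) = -7
Result: -7


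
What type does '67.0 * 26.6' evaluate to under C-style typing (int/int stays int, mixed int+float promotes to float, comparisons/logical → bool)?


Operand types: float * float
Rule: mixed int/float promotes to float; int/int stays int
Result type: float


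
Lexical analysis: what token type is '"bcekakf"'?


Pattern: double-quoted sequence
Type: STRING_LITERAL


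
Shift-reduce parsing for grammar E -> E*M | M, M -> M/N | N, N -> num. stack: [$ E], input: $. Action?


start symbol E on stack, input exhausted
Action: accept


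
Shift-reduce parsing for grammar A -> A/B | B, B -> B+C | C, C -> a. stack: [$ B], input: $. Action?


lookahead ∉ {+} so B won't extend; reduce A -> B
Action: reduce (A -> B)


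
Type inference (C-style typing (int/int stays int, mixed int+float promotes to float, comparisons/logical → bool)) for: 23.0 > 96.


Operand types: float > int
Rule: comparison yields bool
Result type: bool


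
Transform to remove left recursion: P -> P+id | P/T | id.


Left-recursive alternatives: P+id, P/T; non-recursive: id
Introduce P': P -> idP', P' -> +idP' | /TP' | ε


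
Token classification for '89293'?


Pattern: digits only
Type: INTEGER_LITERAL


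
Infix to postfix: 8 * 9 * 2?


Left to right (same or higher precedence on left)
Postfix: 8 9 * 2 *


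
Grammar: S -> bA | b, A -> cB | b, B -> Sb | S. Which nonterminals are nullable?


A nonterminal is nullable iff some alternative derives ε (directly, or every symbol in it is nullable)
Nullable: {}


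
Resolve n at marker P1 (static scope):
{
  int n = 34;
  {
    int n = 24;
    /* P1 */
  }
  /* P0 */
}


n declared in the same block as P1
n = 24


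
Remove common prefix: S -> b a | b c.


Common prefix: 'b'
Factored: S -> b S', S' -> a | c


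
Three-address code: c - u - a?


Break into single-operator statements:
t1 = c - u
t2 = t1 - a


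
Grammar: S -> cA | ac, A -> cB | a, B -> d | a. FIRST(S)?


Per alternative of S: FIRST(cA) = {c}; FIRST(ac) = {a}
FIRST(S) = {a, c}


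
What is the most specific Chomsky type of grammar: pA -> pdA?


LHS has context (more than one symbol) and |LHS| ≤ |RHS|
Classification: Type 1 (Context-Sensitive)


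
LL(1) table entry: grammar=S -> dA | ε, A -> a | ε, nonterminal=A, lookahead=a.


For [A, a]: 'a' ∈ FIRST(a)
Entry: A -> a


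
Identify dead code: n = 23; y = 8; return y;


n is assigned but never read
Dead: 'n = 23'


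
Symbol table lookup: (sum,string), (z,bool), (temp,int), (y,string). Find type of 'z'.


Lookup 'z' → type bool


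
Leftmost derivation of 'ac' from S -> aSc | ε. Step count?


Derivation: S => aSc => ac
Steps: 2


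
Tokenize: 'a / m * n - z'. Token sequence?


Scan left to right, longest-match per lexeme
Tokens: ID(a), OP(/), ID(m), OP(*), ID(n), OP(-), ID(z)


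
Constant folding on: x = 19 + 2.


19 + 2 = 21 at compile time
Optimized: x = 21


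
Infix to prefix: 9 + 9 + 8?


left-to-right (same/higher precedence on left): tree is (+ (+ 9 9) 8)
Prefix: + + 9 9 8


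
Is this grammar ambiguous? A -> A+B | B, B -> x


precedence layered via separate nonterminal B: deterministic
Unambiguous


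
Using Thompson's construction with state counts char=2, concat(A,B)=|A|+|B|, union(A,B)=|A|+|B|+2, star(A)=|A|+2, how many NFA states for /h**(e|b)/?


Syntax tree has 3 char leaf(s), 1 union(s), 2 star(s)
chars contribute 3×2 = 6; each union adds +2; each star adds +2
Total: 6 + 2 + 4 = 12 states


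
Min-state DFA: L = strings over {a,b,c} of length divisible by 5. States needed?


Track length mod 5: states 0..4, accept at 0
Minimal DFA: 5 states


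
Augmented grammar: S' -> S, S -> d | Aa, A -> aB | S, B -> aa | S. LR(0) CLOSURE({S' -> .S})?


Start: S' -> .S
For each item with dot before a nonterminal B, add B -> .γ for every B-production
Closure: [S' -> .S, S -> .d, S -> .Aa, A -> .aB, A -> .S]


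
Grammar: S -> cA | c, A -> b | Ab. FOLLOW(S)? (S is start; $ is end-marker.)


$ ∈ FOLLOW(S). For each A -> αBβ: add FIRST(β)\{ε} to FOLLOW(B); if β nullable, add FOLLOW(A).
FOLLOW(S) = {$}


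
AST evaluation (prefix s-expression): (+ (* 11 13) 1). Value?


Evaluate inner: (* 11 13) = 143
Evaluate root: (+ 143 1) = 144
Result: 144


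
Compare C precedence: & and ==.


'==' is equality (level 6); '&' is bitwise AND (level 5)
Higher level binds tighter
'==' has higher precedence than '&'


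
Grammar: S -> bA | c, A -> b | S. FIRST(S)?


Per alternative of S: FIRST(bA) = {b}; FIRST(c) = {c}
FIRST(S) = {b, c}


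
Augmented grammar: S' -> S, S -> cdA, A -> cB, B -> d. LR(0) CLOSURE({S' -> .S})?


Start: S' -> .S
For each item with dot before a nonterminal B, add B -> .γ for every B-production
Closure: [S' -> .S, S -> .cdA]


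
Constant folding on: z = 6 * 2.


6 * 2 = 12 at compile time
Optimized: z = 12


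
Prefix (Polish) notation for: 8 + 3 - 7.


left-to-right (same/higher precedence on left): tree is (- (+ 8 3) 7)
Prefix: - + 8 3 7


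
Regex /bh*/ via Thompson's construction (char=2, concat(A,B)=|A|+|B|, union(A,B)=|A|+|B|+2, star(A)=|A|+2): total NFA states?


Syntax tree has 2 char leaf(s), 0 union(s), 1 star(s)
chars contribute 2×2 = 4; each union adds +2; each star adds +2
Total: 4 + 0 + 2 = 6 states


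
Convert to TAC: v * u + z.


Break into single-operator statements:
t1 = v * u
t2 = t1 + z


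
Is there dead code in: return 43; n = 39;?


statement follows a return and is unreachable
Dead: 'n = 39'


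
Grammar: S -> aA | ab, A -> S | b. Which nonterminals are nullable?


A nonterminal is nullable iff some alternative derives ε (directly, or every symbol in it is nullable)
Nullable: {}


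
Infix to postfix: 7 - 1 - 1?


Left to right (same or higher precedence on left)
Postfix: 7 1 - 1 -


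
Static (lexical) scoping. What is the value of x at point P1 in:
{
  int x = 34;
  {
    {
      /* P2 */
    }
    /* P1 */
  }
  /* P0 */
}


P1's block does not declare x; resolves to the enclosing declaration at depth 0
x = 34


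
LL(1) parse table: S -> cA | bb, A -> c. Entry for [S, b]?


For [S, b]: 'b' ∈ FIRST(bb)
Entry: S -> bb


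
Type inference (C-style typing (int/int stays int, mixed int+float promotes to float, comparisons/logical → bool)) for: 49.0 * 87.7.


Operand types: float * float
Rule: mixed int/float promotes to float; int/int stays int
Result type: float


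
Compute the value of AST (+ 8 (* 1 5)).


Evaluate inner: (* 1 5) = 5
Evaluate root: (+ 8 5) = 13
Result: 13


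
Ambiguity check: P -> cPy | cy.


balanced c^n…y^n: each string has a unique parse
Unambiguous


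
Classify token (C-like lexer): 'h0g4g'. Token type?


Pattern: letter/underscore followed by alphanumerics, not a keyword
Type: IDENTIFIER


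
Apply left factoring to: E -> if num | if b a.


Common prefix: 'if'
Factored: E -> if E', E' -> num | b a


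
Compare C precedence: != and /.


'/' is multiplicative (level 10); '!=' is equality (level 6)
Higher level binds tighter
'/' has higher precedence than '!='


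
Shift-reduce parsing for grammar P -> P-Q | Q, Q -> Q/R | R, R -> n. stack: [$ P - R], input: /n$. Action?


'R' (not preceded by Q/) is the handle for Q -> R
Action: reduce (Q -> R)


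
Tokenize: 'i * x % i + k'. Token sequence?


Scan left to right, longest-match per lexeme
Tokens: ID(i), OP(*), ID(x), OP(%), ID(i), OP(+), ID(k)


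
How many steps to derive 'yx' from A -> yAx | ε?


Derivation: A => yAx => yx
Steps: 2


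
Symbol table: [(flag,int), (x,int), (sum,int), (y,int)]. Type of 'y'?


Lookup 'y' → type int


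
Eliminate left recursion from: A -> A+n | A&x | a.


Left-recursive alternatives: A+n, A&x; non-recursive: a
Introduce A': A -> aA', A' -> +nA' | &xA' | ε


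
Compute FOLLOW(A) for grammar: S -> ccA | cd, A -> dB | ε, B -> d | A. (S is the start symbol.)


$ ∈ FOLLOW(S). For each A -> αBβ: add FIRST(β)\{ε} to FOLLOW(B); if β nullable, add FOLLOW(A).
FOLLOW(A) = {$}


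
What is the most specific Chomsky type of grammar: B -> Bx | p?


Left-linear: every RHS is a terminal or one nonterminal followed by a terminal
Classification: Type 3 (Regular)


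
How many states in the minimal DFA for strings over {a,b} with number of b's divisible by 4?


Track (count of b) mod 4: states 0..3, accept at 0
Minimal DFA: 4 states


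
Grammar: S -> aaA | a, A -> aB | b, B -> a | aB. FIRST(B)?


Per alternative of B: FIRST(a) = {a}; FIRST(aB) = {a}
FIRST(B) = {a}


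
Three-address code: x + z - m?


Break into single-operator statements:
t1 = x + z
t2 = t1 - m


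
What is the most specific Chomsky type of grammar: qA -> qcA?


LHS has context (more than one symbol) and |LHS| ≤ |RHS|
Classification: Type 1 (Context-Sensitive)


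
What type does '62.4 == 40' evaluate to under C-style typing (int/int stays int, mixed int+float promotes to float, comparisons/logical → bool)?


Operand types: float == int
Rule: comparison yields bool
Result type: bool


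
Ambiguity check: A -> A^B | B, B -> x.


precedence layered via separate nonterminal B: deterministic
Unambiguous


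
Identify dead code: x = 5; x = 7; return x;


first assignment to x is overwritten before any read
Dead: 'x = 5'


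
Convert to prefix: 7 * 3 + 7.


left-to-right (same/higher precedence on left): tree is (+ (* 7 3) 7)
Prefix: + * 7 3 7


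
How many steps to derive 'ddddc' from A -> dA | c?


Derivation: A => dA => ddA => dddA => ddddA => ddddc
Steps: 5


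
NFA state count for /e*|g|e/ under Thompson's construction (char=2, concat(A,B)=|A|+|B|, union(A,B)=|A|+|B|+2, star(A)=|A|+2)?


Syntax tree has 3 char leaf(s), 2 union(s), 1 star(s)
chars contribute 3×2 = 6; each union adds +2; each star adds +2
Total: 6 + 4 + 2 = 12 states


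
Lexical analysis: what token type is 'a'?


Pattern: letter/underscore followed by alphanumerics, not a keyword
Type: IDENTIFIER


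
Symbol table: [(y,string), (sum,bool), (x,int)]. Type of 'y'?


Lookup 'y' → type string


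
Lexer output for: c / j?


Scan left to right, longest-match per lexeme
Tokens: ID(c), OP(/), ID(j)


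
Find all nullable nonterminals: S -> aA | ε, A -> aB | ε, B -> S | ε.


A nonterminal is nullable iff some alternative derives ε (directly, or every symbol in it is nullable)
Nullable: {A, B, S}


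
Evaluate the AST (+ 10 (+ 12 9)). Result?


Evaluate inner: (+ 12 9) = 21
Evaluate root: (+ 10 21) = 31
Result: 31


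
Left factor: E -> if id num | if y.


Common prefix: 'if'
Factored: E -> if E', E' -> id num | y


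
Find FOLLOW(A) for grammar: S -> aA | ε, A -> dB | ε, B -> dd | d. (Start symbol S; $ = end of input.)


$ ∈ FOLLOW(S). For each A -> αBβ: add FIRST(β)\{ε} to FOLLOW(B); if β nullable, add FOLLOW(A).
FOLLOW(A) = {$}


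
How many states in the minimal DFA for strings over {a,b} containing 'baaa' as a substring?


KMP-style automaton: 4 progress states + 1 absorbing accept = 5
Minimal DFA: 5 states


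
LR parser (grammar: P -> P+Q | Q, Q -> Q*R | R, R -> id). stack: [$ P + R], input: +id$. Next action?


'R' (not preceded by Q*) is the handle for Q -> R
Action: reduce (Q -> R)


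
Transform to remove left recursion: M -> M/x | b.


Left-recursive alternatives: M/x; non-recursive: b
Introduce M': M -> bM', M' -> /xM' | ε


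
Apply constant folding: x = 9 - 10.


9 - 10 = -1 at compile time
Optimized: x = -1


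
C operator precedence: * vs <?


'*' is multiplicative (level 10); '<' is relational (level 7)
Higher level binds tighter
'*' has higher precedence than '<'


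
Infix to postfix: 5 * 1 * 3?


Left to right (same or higher precedence on left)
Postfix: 5 1 * 3 *


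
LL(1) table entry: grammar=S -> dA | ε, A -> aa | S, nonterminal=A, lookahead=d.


For [A, d]: 'd' ∈ FIRST(S)
Entry: A -> S


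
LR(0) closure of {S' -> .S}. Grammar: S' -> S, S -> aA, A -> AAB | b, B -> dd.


Start: S' -> .S
For each item with dot before a nonterminal B, add B -> .γ for every B-production
Closure: [S' -> .S, S -> .aA]


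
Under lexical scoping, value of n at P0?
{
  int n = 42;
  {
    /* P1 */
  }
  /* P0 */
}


n declared in the same block as P0
n = 42


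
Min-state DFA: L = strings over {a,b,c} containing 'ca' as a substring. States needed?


KMP-style automaton: 2 progress states + 1 absorbing accept = 3
Minimal DFA: 3 states


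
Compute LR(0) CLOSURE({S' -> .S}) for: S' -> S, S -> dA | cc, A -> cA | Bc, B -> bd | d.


Start: S' -> .S
For each item with dot before a nonterminal B, add B -> .γ for every B-production
Closure: [S' -> .S, S -> .dA, S -> .cc]


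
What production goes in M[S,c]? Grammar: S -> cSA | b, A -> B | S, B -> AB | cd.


For [S, c]: 'c' ∈ FIRST(cSA)
Entry: S -> cSA


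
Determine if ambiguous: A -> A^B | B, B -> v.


precedence layered via separate nonterminal B: deterministic
Unambiguous


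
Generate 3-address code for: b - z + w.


Break into single-operator statements:
t1 = b - z
t2 = t1 + w


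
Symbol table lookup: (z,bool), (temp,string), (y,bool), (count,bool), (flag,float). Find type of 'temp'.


Lookup 'temp' → type string


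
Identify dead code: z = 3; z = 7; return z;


first assignment to z is overwritten before any read
Dead: 'z = 3'


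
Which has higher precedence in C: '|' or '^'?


'^' is bitwise XOR (level 4); '|' is bitwise OR (level 3)
Higher level binds tighter
'^' has higher precedence than '|'


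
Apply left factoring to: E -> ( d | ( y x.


Common prefix: '('
Factored: E -> ( E', E' -> d | y x


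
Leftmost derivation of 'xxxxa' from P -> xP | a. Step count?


Derivation: P => xP => xxP => xxxP => xxxxP => xxxxa
Steps: 5


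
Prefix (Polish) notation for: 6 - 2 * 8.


'*' binds tighter: tree is (- 6 (* 2 8))
Prefix: - 6 * 2 8


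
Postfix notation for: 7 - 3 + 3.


Left to right (same or higher precedence on left)
Postfix: 7 3 - 3 +


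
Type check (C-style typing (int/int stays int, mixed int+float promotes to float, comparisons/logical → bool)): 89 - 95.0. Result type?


Operand types: int - float
Rule: mixed int/float promotes to float; int/int stays int
Result type: float


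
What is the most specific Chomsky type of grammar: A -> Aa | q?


Left-linear: every RHS is a terminal or one nonterminal followed by a terminal
Classification: Type 3 (Regular)


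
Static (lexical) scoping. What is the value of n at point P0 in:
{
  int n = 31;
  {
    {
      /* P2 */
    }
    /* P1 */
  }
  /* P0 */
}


n declared in the same block as P0
n = 31


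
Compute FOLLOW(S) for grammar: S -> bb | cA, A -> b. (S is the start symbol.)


$ ∈ FOLLOW(S). For each A -> αBβ: add FIRST(β)\{ε} to FOLLOW(B); if β nullable, add FOLLOW(A).
FOLLOW(S) = {$}


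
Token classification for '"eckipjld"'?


Pattern: double-quoted sequence
Type: STRING_LITERAL


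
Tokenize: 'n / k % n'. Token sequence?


Scan left to right, longest-match per lexeme
Tokens: ID(n), OP(/), ID(k), OP(%), ID(n)


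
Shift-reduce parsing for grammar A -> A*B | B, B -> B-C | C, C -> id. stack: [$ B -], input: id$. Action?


no handle; shift 'id'
Action: shift


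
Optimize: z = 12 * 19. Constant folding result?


12 * 19 = 228 at compile time
Optimized: z = 228


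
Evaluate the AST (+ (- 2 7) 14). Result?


Evaluate inner: (- 2 7) = -5
Evaluate root: (+ -5 14) = 9
Result: 9


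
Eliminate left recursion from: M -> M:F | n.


Left-recursive alternatives: M:F; non-recursive: n
Introduce M': M -> nM', M' -> :FM' | ε


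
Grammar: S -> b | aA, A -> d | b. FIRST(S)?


Per alternative of S: FIRST(b) = {b}; FIRST(aA) = {a}
FIRST(S) = {a, b}


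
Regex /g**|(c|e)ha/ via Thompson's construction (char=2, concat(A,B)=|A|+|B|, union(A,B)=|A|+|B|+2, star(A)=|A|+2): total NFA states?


Syntax tree has 5 char leaf(s), 2 union(s), 2 star(s)
chars contribute 5×2 = 10; each union adds +2; each star adds +2
Total: 10 + 4 + 4 = 18 states


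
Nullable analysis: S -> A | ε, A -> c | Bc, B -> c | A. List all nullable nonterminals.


A nonterminal is nullable iff some alternative derives ε (directly, or every symbol in it is nullable)
Nullable: {S}


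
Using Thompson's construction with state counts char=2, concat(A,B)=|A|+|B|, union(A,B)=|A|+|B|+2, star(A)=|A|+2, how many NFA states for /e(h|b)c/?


Syntax tree has 4 char leaf(s), 1 union(s), 0 star(s)
chars contribute 4×2 = 8; each union adds +2; each star adds +2
Total: 8 + 2 + 0 = 10 states


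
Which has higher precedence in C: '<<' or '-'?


'-' is additive (level 9); '<<' is shift (level 8)
Higher level binds tighter
'-' has higher precedence than '<<'


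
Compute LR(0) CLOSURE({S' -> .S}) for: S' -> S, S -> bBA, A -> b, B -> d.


Start: S' -> .S
For each item with dot before a nonterminal B, add B -> .γ for every B-production
Closure: [S' -> .S, S -> .bBA]


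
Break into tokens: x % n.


Scan left to right, longest-match per lexeme
Tokens: ID(x), OP(%), ID(n)


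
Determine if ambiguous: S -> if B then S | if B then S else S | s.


dangling else: 'if B then if B then s else s' parses two ways
Ambiguous


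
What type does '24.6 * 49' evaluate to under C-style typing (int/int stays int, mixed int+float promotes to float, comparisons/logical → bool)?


Operand types: float * int
Rule: mixed int/float promotes to float; int/int stays int
Result type: float


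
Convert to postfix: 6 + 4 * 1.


* has higher precedence, evaluate 4*1 first
Postfix: 6 4 1 * +


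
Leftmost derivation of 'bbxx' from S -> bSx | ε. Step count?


Derivation: S => bSx => bbSxx => bbxx
Steps: 3


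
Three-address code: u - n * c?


Break into single-operator statements:
t1 = n * c
t2 = u - t1


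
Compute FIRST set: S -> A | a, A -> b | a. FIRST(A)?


Per alternative of A: FIRST(b) = {b}; FIRST(a) = {a}
FIRST(A) = {a, b}


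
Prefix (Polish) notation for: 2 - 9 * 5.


'*' binds tighter: tree is (- 2 (* 9 5))
Prefix: - 2 * 9 5


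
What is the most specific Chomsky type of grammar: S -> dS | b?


Right-linear: every RHS is a terminal or a terminal followed by one nonterminal
Classification: Type 3 (Regular)


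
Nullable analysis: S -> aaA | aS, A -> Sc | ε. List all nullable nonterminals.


A nonterminal is nullable iff some alternative derives ε (directly, or every symbol in it is nullable)
Nullable: {A}


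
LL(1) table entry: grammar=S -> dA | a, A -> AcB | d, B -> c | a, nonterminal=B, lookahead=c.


For [B, c]: 'c' ∈ FIRST(c)
Entry: B -> c


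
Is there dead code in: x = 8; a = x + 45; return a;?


x is read by a's definition; a is returned
No dead code


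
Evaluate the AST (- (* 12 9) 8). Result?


Evaluate inner: (* 12 9) = 108
Evaluate root: (- 108 8) = 100
Result: 100


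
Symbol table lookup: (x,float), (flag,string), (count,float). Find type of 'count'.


Lookup 'count' → type float


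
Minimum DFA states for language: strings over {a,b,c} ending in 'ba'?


Track the longest suffix of input matching a prefix of 'ba': 3 classes (prefixes of length 0..2)
Minimal DFA: 3 states


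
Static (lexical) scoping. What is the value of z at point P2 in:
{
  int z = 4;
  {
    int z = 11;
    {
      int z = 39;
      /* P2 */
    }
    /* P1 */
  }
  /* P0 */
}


z declared in the same block as P2
z = 39


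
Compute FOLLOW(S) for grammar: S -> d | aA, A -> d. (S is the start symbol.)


$ ∈ FOLLOW(S). For each A -> αBβ: add FIRST(β)\{ε} to FOLLOW(B); if β nullable, add FOLLOW(A).
FOLLOW(S) = {$}


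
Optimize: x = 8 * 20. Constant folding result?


8 * 20 = 160 at compile time
Optimized: x = 160


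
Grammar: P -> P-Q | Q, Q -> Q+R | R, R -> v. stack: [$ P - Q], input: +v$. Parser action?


'+' can extend Q; shift to build Q -> Q+R
Action: shift


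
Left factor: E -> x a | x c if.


Common prefix: 'x'
Factored: E -> x E', E' -> a | c if


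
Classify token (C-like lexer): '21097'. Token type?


Pattern: digits only
Type: INTEGER_LITERAL


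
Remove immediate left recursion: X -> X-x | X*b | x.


Left-recursive alternatives: X-x, X*b; non-recursive: x
Introduce X': X -> xX', X' -> -xX' | *bX' | ε


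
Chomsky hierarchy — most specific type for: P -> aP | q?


Right-linear: every RHS is a terminal or a terminal followed by one nonterminal
Classification: Type 3 (Regular)


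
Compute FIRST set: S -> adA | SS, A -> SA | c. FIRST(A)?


Per alternative of A: FIRST(SA) = {a}; FIRST(c) = {c}
FIRST(A) = {a, c}


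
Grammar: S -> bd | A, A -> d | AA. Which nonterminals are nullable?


A nonterminal is nullable iff some alternative derives ε (directly, or every symbol in it is nullable)
Nullable: {}


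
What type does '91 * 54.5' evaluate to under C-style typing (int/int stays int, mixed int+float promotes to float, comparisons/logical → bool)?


Operand types: int * float
Rule: mixed int/float promotes to float; int/int stays int
Result type: float


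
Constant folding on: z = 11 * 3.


11 * 3 = 33 at compile time
Optimized: z = 33


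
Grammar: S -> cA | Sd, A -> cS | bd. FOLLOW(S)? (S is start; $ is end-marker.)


$ ∈ FOLLOW(S). For each A -> αBβ: add FIRST(β)\{ε} to FOLLOW(B); if β nullable, add FOLLOW(A).
FOLLOW(S) = {$, d}


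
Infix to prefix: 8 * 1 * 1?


left-to-right (same/higher precedence on left): tree is (* (* 8 1) 1)
Prefix: * * 8 1 1


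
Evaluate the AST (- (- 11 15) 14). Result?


Evaluate inner: (- 11 15) = -4
Evaluate root: (- -4 14) = -18
Result: -18


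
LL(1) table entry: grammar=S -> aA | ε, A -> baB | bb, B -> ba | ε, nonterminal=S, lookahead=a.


For [S, a]: 'a' ∈ FIRST(aA)
Entry: S -> aA


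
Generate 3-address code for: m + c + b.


Break into single-operator statements:
t1 = m + c
t2 = t1 + b


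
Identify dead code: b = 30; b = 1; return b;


first assignment to b is overwritten before any read
Dead: 'b = 30'


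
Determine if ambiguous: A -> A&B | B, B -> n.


precedence layered via separate nonterminal B: deterministic
Unambiguous


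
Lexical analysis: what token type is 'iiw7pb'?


Pattern: letter/underscore followed by alphanumerics, not a keyword
Type: IDENTIFIER


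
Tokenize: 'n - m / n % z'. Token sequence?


Scan left to right, longest-match per lexeme
Tokens: ID(n), OP(-), ID(m), OP(/), ID(n), OP(%), ID(z)


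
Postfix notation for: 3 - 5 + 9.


Left to right (same or higher precedence on left)
Postfix: 3 5 - 9 +


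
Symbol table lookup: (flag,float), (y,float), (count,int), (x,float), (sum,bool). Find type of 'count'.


Lookup 'count' → type int


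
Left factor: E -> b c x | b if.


Common prefix: 'b'
Factored: E -> b E', E' -> c x | if


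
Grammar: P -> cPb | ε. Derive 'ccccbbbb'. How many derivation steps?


Derivation: P => cPb => ccPbb => cccPbbb => ccccPbbbb => ccccbbbb
Steps: 5


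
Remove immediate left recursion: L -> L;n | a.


Left-recursive alternatives: L;n; non-recursive: a
Introduce L': L -> aL', L' -> ;nL' | ε


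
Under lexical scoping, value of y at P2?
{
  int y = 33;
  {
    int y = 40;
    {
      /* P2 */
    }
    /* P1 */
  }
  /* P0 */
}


P2's block does not declare y; resolves to the enclosing declaration at depth 1
y = 40


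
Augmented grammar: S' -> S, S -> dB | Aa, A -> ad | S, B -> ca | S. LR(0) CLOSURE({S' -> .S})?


Start: S' -> .S
For each item with dot before a nonterminal B, add B -> .γ for every B-production
Closure: [S' -> .S, S -> .dB, S -> .Aa, A -> .ad, A -> .S]


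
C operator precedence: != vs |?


'!=' is equality (level 6); '|' is bitwise OR (level 3)
Higher level binds tighter
'!=' has higher precedence than '|'


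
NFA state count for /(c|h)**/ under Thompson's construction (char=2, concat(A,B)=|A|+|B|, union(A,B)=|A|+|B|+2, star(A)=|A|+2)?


Syntax tree has 2 char leaf(s), 1 union(s), 2 star(s)
chars contribute 2×2 = 4; each union adds +2; each star adds +2
Total: 4 + 2 + 4 = 10 states


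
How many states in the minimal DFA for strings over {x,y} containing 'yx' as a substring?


KMP-style automaton: 2 progress states + 1 absorbing accept = 3
Minimal DFA: 3 states


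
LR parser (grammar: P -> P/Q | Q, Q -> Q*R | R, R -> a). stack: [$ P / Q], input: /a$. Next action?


handle 'P/Q' on top; lookahead ∈ FOLLOW(P) = {/, $}
Action: reduce (P -> P/Q)


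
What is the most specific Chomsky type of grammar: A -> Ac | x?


Left-linear: every RHS is a terminal or one nonterminal followed by a terminal
Classification: Type 3 (Regular)


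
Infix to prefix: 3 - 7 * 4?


'*' binds tighter: tree is (- 3 (* 7 4))
Prefix: - 3 * 7 4


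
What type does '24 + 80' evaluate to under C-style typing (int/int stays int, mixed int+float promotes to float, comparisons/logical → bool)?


Operand types: int + int
Rule: mixed int/float promotes to float; int/int stays int
Result type: int


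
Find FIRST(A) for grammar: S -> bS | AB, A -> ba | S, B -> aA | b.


Per alternative of A: FIRST(ba) = {b}; FIRST(S) = {b}
FIRST(A) = {b}


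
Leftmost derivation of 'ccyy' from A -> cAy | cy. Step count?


Derivation: A => cAy => ccyy
Steps: 2


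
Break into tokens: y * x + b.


Scan left to right, longest-match per lexeme
Tokens: ID(y), OP(*), ID(x), OP(+), ID(b)


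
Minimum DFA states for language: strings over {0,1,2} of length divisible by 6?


Track length mod 6: states 0..5, accept at 0
Minimal DFA: 6 states


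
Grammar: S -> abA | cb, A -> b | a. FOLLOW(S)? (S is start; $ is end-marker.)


$ ∈ FOLLOW(S). For each A -> αBβ: add FIRST(β)\{ε} to FOLLOW(B); if β nullable, add FOLLOW(A).
FOLLOW(S) = {$}


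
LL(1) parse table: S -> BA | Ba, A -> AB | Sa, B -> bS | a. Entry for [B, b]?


For [B, b]: 'b' ∈ FIRST(bS)
Entry: B -> bS


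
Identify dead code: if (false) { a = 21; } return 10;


condition is constant false, so the whole block is unreachable
Dead: 'if (false) { a = 21; }'


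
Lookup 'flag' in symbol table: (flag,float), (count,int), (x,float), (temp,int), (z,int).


Lookup 'flag' → type float


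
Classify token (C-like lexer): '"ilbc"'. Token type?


Pattern: double-quoted sequence
Type: STRING_LITERAL


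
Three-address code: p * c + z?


Break into single-operator statements:
t1 = p * c
t2 = t1 + z


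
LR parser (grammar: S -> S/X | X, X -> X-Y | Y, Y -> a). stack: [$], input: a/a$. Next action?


no handle on stack; shift 'a'
Action: shift


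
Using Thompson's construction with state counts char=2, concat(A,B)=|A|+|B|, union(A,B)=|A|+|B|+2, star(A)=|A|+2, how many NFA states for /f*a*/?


Syntax tree has 2 char leaf(s), 0 union(s), 2 star(s)
chars contribute 2×2 = 4; each union adds +2; each star adds +2
Total: 4 + 0 + 4 = 8 states


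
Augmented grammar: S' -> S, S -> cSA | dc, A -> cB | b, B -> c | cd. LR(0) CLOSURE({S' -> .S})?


Start: S' -> .S
For each item with dot before a nonterminal B, add B -> .γ for every B-production
Closure: [S' -> .S, S -> .cSA, S -> .dc]


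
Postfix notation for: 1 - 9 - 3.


Left to right (same or higher precedence on left)
Postfix: 1 9 - 3 -


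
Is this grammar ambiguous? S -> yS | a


right-linear, alternatives start with distinct terminals 'y' vs 'a': unique leftmost derivation
Unambiguous


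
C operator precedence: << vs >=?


'<<' is shift (level 8); '>=' is relational (level 7)
Higher level binds tighter
'<<' has higher precedence than '>='


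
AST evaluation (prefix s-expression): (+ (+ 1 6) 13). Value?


Evaluate inner: (+ 1 6) = 7
Evaluate root: (+ 7 13) = 20
Result: 20


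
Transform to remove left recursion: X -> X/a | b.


Left-recursive alternatives: X/a; non-recursive: b
Introduce X': X -> bX', X' -> /aX' | ε


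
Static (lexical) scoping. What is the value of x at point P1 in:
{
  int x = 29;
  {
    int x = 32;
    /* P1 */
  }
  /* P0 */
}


x declared in the same block as P1
x = 32


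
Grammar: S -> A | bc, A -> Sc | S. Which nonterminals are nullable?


A nonterminal is nullable iff some alternative derives ε (directly, or every symbol in it is nullable)
Nullable: {}


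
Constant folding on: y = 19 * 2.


19 * 2 = 38 at compile time
Optimized: y = 38


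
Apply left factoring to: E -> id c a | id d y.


Common prefix: 'id'
Factored: E -> id E', E' -> c a | d y


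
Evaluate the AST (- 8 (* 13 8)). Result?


Evaluate inner: (* 13 8) = 104
Evaluate root: (- 8 104) = -96
Result: -96


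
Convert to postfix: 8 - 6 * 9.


* has higher precedence, evaluate 6*9 first
Postfix: 8 6 9 * -


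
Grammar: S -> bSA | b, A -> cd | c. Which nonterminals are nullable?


A nonterminal is nullable iff some alternative derives ε (directly, or every symbol in it is nullable)
Nullable: {}


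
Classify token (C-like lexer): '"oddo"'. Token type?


Pattern: double-quoted sequence
Type: STRING_LITERAL


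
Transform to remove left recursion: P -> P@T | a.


Left-recursive alternatives: P@T; non-recursive: a
Introduce P': P -> aP', P' -> @TP' | ε


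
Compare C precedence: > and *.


'*' is multiplicative (level 10); '>' is relational (level 7)
Higher level binds tighter
'*' has higher precedence than '>'


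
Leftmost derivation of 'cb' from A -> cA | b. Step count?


Derivation: A => cA => cb
Steps: 2


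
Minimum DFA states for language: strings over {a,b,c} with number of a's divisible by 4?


Track (count of a) mod 4: states 0..3, accept at 0
Minimal DFA: 4 states


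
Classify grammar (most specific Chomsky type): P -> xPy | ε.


Single nonterminal LHS, but x^n y^n is not regular
Classification: Type 2 (Context-Free)


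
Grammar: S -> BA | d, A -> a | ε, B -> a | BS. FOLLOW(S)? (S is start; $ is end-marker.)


$ ∈ FOLLOW(S). For each A -> αBβ: add FIRST(β)\{ε} to FOLLOW(B); if β nullable, add FOLLOW(A).
FOLLOW(S) = {$, a, d}


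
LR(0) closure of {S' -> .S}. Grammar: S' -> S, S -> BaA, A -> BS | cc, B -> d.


Start: S' -> .S
For each item with dot before a nonterminal B, add B -> .γ for every B-production
Closure: [S' -> .S, S -> .BaA, B -> .d]


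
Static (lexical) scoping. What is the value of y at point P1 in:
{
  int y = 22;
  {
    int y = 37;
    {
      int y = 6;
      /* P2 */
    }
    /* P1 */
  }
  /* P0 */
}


y declared in the same block as P1
y = 37


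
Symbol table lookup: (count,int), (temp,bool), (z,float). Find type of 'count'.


Lookup 'count' → type int


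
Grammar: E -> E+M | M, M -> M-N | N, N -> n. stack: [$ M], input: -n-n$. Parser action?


shift '-' to continue M -> M-N
Action: shift


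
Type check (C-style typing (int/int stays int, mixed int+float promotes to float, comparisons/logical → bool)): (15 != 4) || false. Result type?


Operand types: bool || bool
Rule: logical operators take bool operands and yield bool
Result type: bool


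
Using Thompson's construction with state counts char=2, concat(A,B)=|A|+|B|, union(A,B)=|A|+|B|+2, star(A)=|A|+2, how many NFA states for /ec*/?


Syntax tree has 2 char leaf(s), 0 union(s), 1 star(s)
chars contribute 2×2 = 4; each union adds +2; each star adds +2
Total: 4 + 0 + 2 = 6 states


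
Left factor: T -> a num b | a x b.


Common prefix: 'a'
Factored: T -> a T', T' -> num b | x b


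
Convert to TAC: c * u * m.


Break into single-operator statements:
t1 = c * u
t2 = t1 * m


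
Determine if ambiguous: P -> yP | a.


right-linear, alternatives start with distinct terminals 'y' vs 'a': unique leftmost derivation
Unambiguous


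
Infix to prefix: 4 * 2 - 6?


left-to-right (same/higher precedence on left): tree is (- (* 4 2) 6)
Prefix: - * 4 2 6


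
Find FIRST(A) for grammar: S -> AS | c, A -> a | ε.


Per alternative of A: FIRST(a) = {a}; FIRST(ε) = {ε}
FIRST(A) = {a, ε}


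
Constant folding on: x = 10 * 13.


10 * 13 = 130 at compile time
Optimized: x = 130


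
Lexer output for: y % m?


Scan left to right, longest-match per lexeme
Tokens: ID(y), OP(%), ID(m)


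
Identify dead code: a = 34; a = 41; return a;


first assignment to a is overwritten before any read
Dead: 'a = 34'


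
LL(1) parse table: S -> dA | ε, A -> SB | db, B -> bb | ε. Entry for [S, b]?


For [S, b]: ε is nullable and 'b' ∈ FOLLOW(S)
Entry: S -> ε
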